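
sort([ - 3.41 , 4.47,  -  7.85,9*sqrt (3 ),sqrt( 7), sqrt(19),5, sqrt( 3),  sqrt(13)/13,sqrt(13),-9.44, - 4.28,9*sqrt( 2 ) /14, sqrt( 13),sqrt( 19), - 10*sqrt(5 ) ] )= [ -10 * sqrt ( 5), - 9.44, - 7.85, - 4.28, - 3.41 , sqrt (13)/13, 9*sqrt(2 ) /14, sqrt( 3 ), sqrt(7), sqrt( 13), sqrt(13),  sqrt(19 ),sqrt( 19 ) , 4.47,5,  9*sqrt(3)] 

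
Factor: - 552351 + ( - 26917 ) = - 579268 = -2^2*144817^1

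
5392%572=244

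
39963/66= 605 + 1/2 = 605.50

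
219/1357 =219/1357= 0.16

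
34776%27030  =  7746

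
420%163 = 94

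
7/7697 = 7/7697 = 0.00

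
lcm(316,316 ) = 316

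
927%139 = 93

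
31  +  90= 121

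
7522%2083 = 1273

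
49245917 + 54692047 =103937964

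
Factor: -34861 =-71^1 * 491^1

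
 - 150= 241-391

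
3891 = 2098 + 1793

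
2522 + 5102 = 7624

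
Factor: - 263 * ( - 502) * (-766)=-2^2*251^1*263^1*383^1 = - 101131916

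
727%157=99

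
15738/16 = 7869/8 = 983.62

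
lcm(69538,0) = 0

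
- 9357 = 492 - 9849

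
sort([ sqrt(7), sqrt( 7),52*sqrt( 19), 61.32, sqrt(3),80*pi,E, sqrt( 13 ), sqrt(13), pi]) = [ sqrt( 3), sqrt( 7),sqrt(7),E, pi,  sqrt( 13), sqrt( 13 ), 61.32,52 * sqrt( 19), 80*pi]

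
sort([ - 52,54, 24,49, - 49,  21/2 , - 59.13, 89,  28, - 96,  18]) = [ - 96, - 59.13 ,- 52, - 49,21/2,18,24,28, 49,54  ,  89 ] 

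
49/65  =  49/65 = 0.75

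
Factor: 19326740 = 2^2*5^1 * 966337^1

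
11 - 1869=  - 1858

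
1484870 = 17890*83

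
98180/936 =104+209/234 = 104.89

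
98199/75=32733/25 =1309.32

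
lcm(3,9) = 9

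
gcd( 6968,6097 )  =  871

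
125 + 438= 563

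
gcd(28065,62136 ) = 3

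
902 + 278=1180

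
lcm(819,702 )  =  4914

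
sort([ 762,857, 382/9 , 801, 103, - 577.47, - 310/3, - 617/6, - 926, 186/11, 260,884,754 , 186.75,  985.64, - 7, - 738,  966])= [-926, - 738,  -  577.47, - 310/3, - 617/6, - 7, 186/11,382/9, 103,186.75,  260, 754, 762, 801,857,884, 966,985.64 ]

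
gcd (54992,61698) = 14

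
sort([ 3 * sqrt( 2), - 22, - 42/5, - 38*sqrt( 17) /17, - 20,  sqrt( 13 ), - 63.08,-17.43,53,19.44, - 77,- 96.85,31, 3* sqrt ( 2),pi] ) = [ - 96.85,-77,-63.08, - 22, - 20, - 17.43,-38*sqrt( 17)/17, - 42/5,pi, sqrt( 13),3*sqrt( 2)  ,  3*sqrt( 2 ),19.44,  31,53]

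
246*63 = 15498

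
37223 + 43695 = 80918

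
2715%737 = 504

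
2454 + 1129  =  3583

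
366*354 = 129564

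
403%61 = 37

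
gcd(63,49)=7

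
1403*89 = 124867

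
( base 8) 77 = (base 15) 43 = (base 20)33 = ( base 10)63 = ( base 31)21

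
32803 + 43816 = 76619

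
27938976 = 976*28626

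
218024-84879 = 133145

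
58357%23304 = 11749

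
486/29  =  16 + 22/29 = 16.76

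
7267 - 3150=4117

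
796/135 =5+121/135  =  5.90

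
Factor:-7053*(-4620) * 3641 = 118641475260 = 2^2*3^2*5^1*7^1*11^2*331^1*2351^1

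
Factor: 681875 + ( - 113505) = 2^1*5^1*11^1*5167^1 = 568370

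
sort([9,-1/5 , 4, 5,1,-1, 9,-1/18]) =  [ - 1, - 1/5,- 1/18, 1, 4, 5,9, 9 ]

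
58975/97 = 607 + 96/97 =607.99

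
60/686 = 30/343  =  0.09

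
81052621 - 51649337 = 29403284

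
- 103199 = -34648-68551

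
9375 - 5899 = 3476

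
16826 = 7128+9698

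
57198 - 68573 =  - 11375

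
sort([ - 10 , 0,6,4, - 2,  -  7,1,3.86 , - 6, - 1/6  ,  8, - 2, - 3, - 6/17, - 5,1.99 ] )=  [ - 10, - 7, - 6, - 5, - 3,-2 ,-2,-6/17, - 1/6,0,1, 1.99,3.86,  4, 6,  8]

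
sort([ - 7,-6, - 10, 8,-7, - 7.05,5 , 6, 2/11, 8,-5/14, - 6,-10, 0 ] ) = [ - 10, - 10, -7.05, - 7, - 7, - 6, - 6, - 5/14, 0, 2/11, 5, 6,8, 8 ]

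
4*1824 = 7296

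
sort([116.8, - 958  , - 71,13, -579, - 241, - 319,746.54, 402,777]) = [ - 958, - 579 , - 319, - 241, - 71,13, 116.8, 402, 746.54, 777]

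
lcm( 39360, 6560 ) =39360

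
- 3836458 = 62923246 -66759704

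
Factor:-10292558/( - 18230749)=2^1*17^( - 1)*31^1*41^1*4049^1 * 1072397^( - 1)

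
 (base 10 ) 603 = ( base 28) LF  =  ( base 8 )1133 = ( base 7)1521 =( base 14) 311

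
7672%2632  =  2408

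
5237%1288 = 85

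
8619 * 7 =60333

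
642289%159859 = 2853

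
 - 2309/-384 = 6  +  5/384 = 6.01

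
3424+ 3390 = 6814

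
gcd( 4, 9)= 1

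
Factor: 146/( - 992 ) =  - 2^ ( - 4 ) * 31^(-1) * 73^1 = - 73/496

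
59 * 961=56699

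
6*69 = 414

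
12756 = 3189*4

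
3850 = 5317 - 1467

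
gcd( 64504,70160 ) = 8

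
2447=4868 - 2421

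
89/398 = 89/398 = 0.22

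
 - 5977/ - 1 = 5977+0/1 = 5977.00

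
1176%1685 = 1176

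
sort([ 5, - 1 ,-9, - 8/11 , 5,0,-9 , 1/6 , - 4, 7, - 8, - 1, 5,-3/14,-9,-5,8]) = [ - 9 , - 9,-9,-8, - 5, - 4, - 1, - 1, - 8/11, - 3/14, 0,  1/6 , 5,5, 5,  7  ,  8] 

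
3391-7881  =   - 4490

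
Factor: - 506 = -2^1*11^1*23^1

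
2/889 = 2/889 = 0.00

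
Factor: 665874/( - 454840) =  - 332937/227420 = - 2^(- 2)*3^3 *5^( - 1) *11^1 *19^1*59^1*83^( - 1) *137^( - 1)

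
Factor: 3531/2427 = 1177/809 = 11^1*107^1 * 809^( - 1)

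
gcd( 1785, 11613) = 21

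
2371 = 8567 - 6196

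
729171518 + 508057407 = 1237228925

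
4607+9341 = 13948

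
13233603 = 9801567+3432036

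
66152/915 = 66152/915=72.30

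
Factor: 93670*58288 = 2^5*5^1 * 17^1*19^1*29^1*3643^1 = 5459836960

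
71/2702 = 71/2702 = 0.03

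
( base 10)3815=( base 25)62F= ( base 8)7347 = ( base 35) 340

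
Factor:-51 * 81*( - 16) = 2^4*3^5 * 17^1= 66096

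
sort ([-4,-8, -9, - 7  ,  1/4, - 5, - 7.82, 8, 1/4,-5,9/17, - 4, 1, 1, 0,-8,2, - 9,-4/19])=[ - 9,- 9, - 8,  -  8,-7.82,-7, - 5, - 5, - 4, -4, - 4/19, 0 , 1/4,1/4,9/17, 1, 1,2,8]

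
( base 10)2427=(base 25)3M2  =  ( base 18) 78F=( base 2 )100101111011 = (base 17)86D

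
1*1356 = 1356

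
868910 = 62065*14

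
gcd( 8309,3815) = 7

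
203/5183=203/5183 = 0.04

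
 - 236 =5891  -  6127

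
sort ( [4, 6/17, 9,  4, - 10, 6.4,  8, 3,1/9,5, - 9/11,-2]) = [ - 10,-2,  -  9/11, 1/9,6/17, 3 , 4, 4,5 , 6.4,  8,9] 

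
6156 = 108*57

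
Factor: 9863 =7^1*1409^1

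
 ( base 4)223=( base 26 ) 1H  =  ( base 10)43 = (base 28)1F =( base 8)53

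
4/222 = 2/111 = 0.02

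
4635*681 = 3156435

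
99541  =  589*169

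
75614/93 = 813+5/93 = 813.05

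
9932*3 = 29796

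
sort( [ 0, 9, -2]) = [-2,0, 9] 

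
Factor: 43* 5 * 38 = 2^1 * 5^1*19^1*43^1 = 8170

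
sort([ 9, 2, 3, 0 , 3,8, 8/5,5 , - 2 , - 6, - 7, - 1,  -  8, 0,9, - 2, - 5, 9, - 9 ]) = [ - 9, - 8, - 7, - 6, - 5,  -  2, - 2, - 1, 0,0, 8/5 , 2, 3, 3, 5, 8, 9,9,  9]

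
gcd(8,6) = 2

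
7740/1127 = 7740/1127 = 6.87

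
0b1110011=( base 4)1303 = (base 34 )3d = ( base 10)115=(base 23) 50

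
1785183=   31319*57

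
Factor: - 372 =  - 2^2*3^1 * 31^1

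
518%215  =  88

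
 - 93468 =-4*23367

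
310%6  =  4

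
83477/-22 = - 83477/22 = -3794.41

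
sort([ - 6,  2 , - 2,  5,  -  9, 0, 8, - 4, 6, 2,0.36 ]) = [ - 9, - 6 , - 4,  -  2,0 , 0.36, 2,  2 , 5,6 , 8] 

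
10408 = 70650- 60242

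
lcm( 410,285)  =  23370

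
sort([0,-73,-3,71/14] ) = [ - 73, - 3,0,71/14] 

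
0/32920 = 0 = 0.00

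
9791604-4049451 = 5742153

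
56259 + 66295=122554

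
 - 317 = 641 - 958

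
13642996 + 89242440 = 102885436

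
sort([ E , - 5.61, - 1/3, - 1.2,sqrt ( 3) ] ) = [ - 5.61, - 1.2, -1/3, sqrt ( 3 ), E] 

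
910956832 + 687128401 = 1598085233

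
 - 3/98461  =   - 1 + 98458/98461  =  - 0.00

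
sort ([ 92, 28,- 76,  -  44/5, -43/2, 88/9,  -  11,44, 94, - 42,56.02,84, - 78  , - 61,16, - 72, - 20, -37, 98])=[-78,  -  76,-72,-61,-42,  -  37,-43/2, -20,-11, - 44/5, 88/9, 16,28,44, 56.02, 84, 92, 94, 98]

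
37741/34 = 1110 +1/34 = 1110.03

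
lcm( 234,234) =234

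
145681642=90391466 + 55290176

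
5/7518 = 5/7518 = 0.00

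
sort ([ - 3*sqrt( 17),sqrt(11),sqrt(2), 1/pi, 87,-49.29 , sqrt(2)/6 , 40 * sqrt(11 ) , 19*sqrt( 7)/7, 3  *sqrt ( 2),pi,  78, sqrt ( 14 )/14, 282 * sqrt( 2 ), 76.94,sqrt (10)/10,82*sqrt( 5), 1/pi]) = [ - 49.29, - 3 *sqrt( 17),  sqrt( 2)/6, sqrt (14 ) /14,sqrt ( 10 ) /10,1/pi,1/pi,sqrt( 2 ),pi , sqrt (11 ),  3*sqrt(2) , 19*sqrt(7)/7,  76.94,78,87,40 * sqrt( 11 ), 82*sqrt( 5) , 282*sqrt(2)]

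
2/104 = 1/52 = 0.02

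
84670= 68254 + 16416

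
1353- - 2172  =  3525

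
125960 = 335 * 376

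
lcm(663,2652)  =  2652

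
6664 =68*98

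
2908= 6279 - 3371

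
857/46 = 18 +29/46 = 18.63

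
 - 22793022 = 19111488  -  41904510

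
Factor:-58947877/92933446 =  - 2^( - 1)*19^ (  -  1 )*241^1*244597^1*2445617^( - 1) 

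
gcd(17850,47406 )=6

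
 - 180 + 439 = 259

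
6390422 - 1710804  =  4679618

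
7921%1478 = 531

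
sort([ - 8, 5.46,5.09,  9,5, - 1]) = [-8, -1,5, 5.09,  5.46,9]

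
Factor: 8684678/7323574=4342339/3661787 = 313^ ( - 1) * 11699^(-1) * 4342339^1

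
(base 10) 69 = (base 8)105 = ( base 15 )49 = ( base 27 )2F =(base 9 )76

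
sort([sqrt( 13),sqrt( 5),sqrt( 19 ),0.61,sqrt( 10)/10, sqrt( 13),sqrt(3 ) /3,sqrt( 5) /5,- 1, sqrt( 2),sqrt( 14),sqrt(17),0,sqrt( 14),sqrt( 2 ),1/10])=[ - 1,0,1/10, sqrt( 10)/10,  sqrt(5)/5,sqrt( 3)/3, 0.61,sqrt( 2),sqrt( 2),sqrt(5),sqrt(13) , sqrt( 13), sqrt( 14),sqrt( 14 ),sqrt ( 17),  sqrt( 19) ] 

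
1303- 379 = 924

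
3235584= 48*67408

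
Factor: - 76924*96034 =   -  2^3*19231^1*48017^1 = -7387319416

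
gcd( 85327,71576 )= 1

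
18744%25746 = 18744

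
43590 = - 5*( - 8718)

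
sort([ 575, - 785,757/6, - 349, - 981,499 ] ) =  [-981, - 785, - 349, 757/6, 499 , 575] 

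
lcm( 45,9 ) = 45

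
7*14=98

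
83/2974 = 83/2974 = 0.03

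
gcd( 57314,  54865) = 1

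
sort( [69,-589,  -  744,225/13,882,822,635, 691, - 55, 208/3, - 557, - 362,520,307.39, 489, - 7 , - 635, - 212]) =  [ - 744, - 635, - 589,-557, - 362, - 212, - 55, - 7, 225/13,69, 208/3,307.39,489, 520,635, 691, 822, 882] 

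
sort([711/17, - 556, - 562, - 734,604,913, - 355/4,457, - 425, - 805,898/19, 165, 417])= [-805, - 734 , - 562 , - 556, - 425 ,  -  355/4,711/17,898/19,165,417, 457,604,913 ] 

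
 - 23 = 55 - 78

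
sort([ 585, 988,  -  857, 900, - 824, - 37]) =[ - 857,  -  824, - 37, 585,900, 988]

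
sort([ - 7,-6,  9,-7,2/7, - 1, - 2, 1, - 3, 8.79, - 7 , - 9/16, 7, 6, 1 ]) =[ - 7, - 7, - 7, - 6,- 3, - 2, - 1, - 9/16,  2/7,1,1, 6 , 7,8.79,9]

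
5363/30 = 5363/30 = 178.77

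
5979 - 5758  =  221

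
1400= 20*70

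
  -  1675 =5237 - 6912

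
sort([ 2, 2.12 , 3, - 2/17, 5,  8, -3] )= [ -3 ,-2/17,  2,2.12,3,5, 8]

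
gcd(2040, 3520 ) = 40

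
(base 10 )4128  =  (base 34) 3JE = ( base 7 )15015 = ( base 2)1000000100000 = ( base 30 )4hi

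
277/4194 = 277/4194 = 0.07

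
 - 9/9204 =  - 3/3068 = -  0.00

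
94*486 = 45684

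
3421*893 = 3054953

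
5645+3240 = 8885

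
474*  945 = 447930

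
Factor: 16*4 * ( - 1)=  - 64 = - 2^6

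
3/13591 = 3/13591 = 0.00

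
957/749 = 1 + 208/749 = 1.28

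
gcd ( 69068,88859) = 1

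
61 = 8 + 53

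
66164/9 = 7351+5/9=   7351.56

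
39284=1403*28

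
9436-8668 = 768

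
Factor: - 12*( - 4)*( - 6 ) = - 2^5*3^2 = -  288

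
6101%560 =501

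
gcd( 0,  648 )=648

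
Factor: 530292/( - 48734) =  - 642/59 = - 2^1*3^1*59^(-1)*107^1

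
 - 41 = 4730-4771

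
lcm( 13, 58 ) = 754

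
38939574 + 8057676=46997250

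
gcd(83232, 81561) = 3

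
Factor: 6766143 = 3^1*  2255381^1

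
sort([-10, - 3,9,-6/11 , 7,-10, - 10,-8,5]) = [-10, - 10, - 10,-8, - 3, - 6/11, 5, 7,9 ] 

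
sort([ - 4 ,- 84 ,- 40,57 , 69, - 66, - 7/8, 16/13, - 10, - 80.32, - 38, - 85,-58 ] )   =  [-85, - 84, - 80.32, - 66,- 58, - 40, - 38, - 10,  -  4, - 7/8,  16/13,57,69] 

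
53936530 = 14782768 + 39153762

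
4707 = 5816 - 1109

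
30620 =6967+23653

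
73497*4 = 293988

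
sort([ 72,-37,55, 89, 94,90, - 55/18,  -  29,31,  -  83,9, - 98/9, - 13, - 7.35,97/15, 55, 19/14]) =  [ - 83,-37,-29,  -  13, - 98/9, - 7.35 ,  -  55/18,  19/14,97/15,9,31,55  ,  55, 72,89,  90 , 94]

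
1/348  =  1/348 =0.00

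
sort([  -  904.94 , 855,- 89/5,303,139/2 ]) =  [ - 904.94,-89/5, 139/2, 303,855 ] 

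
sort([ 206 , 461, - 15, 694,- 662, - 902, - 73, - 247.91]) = [ - 902, - 662, - 247.91, - 73, - 15, 206, 461,  694]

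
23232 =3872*6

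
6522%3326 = 3196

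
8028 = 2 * 4014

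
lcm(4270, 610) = 4270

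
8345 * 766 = 6392270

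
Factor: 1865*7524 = 2^2*3^2*5^1 * 11^1*19^1*373^1 = 14032260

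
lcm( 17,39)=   663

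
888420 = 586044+302376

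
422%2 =0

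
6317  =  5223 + 1094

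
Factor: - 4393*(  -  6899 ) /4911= 30307307/4911  =  3^ ( - 1)*23^1 *191^1*1637^( - 1 )*6899^1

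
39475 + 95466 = 134941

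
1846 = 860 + 986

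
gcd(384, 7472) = 16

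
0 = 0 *48222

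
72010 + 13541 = 85551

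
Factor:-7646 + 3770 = -2^2*3^1*17^1*19^1= -3876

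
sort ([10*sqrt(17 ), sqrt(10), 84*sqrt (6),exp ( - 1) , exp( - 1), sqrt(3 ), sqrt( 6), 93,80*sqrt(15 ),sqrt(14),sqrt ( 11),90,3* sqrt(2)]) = [ exp ( - 1 ),exp( - 1), sqrt ( 3 ),sqrt(6 ), sqrt( 10 ),sqrt(11 ), sqrt( 14),3*sqrt( 2) , 10*sqrt( 17 ),90,93 , 84*sqrt (6),80*sqrt ( 15)]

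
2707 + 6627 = 9334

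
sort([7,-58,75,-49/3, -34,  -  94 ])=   [ - 94, - 58, - 34 , - 49/3, 7,75]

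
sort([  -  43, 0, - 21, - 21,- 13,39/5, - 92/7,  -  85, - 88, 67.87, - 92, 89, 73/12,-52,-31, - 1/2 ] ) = [- 92, - 88, - 85, - 52, -43,  -  31  ,  -  21, - 21, - 92/7, - 13, - 1/2, 0, 73/12, 39/5,  67.87  ,  89]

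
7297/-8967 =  - 7297/8967 = - 0.81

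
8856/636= 738/53 = 13.92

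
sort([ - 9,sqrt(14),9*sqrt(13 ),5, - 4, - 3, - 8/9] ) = [ - 9, - 4,  -  3, - 8/9,sqrt(14),5 , 9*sqrt ( 13 ) ]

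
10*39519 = 395190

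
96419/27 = 3571 + 2/27 = 3571.07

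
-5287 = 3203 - 8490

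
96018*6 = 576108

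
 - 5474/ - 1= 5474/1 = 5474.00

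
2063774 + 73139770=75203544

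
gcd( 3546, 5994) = 18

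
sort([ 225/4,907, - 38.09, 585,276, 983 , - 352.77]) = [ - 352.77,-38.09,225/4,276, 585,907,  983 ]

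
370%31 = 29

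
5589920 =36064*155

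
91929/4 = 91929/4 = 22982.25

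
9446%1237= 787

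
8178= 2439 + 5739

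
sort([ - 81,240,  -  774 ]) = [-774, - 81, 240]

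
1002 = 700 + 302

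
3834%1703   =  428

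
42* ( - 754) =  - 31668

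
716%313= 90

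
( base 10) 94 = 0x5e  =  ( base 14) 6A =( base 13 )73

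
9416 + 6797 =16213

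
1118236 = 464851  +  653385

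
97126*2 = 194252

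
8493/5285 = 1+3208/5285 = 1.61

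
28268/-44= - 7067/11 = - 642.45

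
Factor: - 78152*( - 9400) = 734628800 = 2^6*5^2*47^1*9769^1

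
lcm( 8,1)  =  8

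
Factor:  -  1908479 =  - 241^1 * 7919^1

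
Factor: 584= 2^3*73^1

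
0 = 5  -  5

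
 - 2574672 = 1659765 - 4234437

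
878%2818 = 878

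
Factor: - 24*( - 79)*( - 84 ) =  - 159264 = - 2^5* 3^2 * 7^1*79^1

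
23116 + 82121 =105237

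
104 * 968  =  100672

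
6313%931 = 727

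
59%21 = 17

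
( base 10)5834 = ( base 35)4QO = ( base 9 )8002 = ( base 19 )G31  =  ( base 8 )13312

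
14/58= 7/29= 0.24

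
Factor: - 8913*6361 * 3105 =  - 176039816265 = - 3^4*5^1*23^1*2971^1*6361^1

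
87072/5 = 87072/5 = 17414.40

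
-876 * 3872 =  - 3391872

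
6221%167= 42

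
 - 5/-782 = 5/782 = 0.01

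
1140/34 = 33 + 9/17=33.53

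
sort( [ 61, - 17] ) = [ - 17,61]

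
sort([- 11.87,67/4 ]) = [ - 11.87,  67/4] 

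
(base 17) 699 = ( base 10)1896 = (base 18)5F6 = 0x768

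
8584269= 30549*281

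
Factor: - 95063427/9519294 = -31687809/3173098 = - 2^ (-1)*3^1 *31^( - 1)*61^(  -  1)*613^1*839^ (- 1)*17231^1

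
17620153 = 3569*4937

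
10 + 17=27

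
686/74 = 9 + 10/37= 9.27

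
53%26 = 1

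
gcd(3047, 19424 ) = 1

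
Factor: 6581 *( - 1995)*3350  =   - 2^1*3^1*5^3 *7^1*19^1*67^1 * 6581^1 = - 43982468250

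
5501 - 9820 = - 4319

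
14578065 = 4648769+9929296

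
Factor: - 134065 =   -  5^1*26813^1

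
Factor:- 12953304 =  - 2^3*3^3*7^1 * 13^1 * 659^1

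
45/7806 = 15/2602 = 0.01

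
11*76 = 836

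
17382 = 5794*3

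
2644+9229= 11873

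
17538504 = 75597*232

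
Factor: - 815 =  - 5^1*163^1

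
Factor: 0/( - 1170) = 0 = 0^1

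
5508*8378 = 46146024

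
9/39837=3/13279 = 0.00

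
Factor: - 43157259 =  - 3^3*157^1 *10181^1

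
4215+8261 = 12476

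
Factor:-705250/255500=-403/146 = -  2^(-1)*13^1*31^1* 73^(-1)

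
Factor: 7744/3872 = 2^1 =2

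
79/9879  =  79/9879 = 0.01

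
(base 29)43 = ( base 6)315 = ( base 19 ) 65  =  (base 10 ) 119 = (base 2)1110111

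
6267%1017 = 165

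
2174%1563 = 611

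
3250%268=34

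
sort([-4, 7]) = [ - 4 , 7 ]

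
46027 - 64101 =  - 18074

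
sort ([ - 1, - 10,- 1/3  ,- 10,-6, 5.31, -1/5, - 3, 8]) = [ - 10, - 10, - 6, - 3, - 1, - 1/3, - 1/5, 5.31, 8] 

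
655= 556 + 99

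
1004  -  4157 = - 3153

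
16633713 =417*39889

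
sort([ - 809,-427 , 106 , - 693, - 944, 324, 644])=[ - 944, - 809,-693, - 427,106, 324, 644 ]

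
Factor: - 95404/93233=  - 2^2*7^ ( - 1)*17^1*19^(-1)  *  23^1*61^1*701^(- 1)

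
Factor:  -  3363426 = -2^1*3^2*11^1 * 16987^1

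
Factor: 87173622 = 2^1*3^2*109^1 * 157^1*283^1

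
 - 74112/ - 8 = 9264/1 = 9264.00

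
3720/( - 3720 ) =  -1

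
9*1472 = 13248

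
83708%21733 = 18509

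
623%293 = 37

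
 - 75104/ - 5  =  75104/5 =15020.80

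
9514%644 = 498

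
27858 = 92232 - 64374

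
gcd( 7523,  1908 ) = 1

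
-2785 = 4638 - 7423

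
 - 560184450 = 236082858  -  796267308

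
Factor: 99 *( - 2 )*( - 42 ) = 8316=2^2*3^3*7^1*11^1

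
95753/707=13679/101 = 135.44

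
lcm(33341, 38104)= 266728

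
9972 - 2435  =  7537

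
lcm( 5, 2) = 10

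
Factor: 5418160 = 2^4*5^1*11^1* 47^1 * 131^1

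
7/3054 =7/3054 =0.00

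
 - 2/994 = -1 + 496/497 = - 0.00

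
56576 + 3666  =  60242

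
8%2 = 0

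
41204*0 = 0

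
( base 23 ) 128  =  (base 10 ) 583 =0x247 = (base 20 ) 193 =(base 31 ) IP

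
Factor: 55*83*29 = 132385 = 5^1*11^1 * 29^1 * 83^1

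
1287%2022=1287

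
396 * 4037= 1598652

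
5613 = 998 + 4615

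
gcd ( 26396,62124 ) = 4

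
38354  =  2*19177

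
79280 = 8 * 9910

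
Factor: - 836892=-2^2*3^6*7^1 * 41^1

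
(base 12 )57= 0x43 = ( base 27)2d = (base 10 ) 67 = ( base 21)34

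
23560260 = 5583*4220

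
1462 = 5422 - 3960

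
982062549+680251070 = 1662313619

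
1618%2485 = 1618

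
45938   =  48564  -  2626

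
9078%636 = 174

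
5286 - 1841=3445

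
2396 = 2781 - 385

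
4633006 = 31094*149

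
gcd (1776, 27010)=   74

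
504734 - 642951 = - 138217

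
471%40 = 31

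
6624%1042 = 372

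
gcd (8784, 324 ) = 36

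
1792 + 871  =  2663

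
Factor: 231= 3^1 *7^1*11^1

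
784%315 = 154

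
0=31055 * 0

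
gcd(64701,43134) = 21567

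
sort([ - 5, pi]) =[- 5 , pi]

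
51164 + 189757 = 240921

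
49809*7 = 348663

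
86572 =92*941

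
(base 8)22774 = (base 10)9724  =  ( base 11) 7340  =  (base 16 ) 25FC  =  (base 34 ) 8e0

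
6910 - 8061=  - 1151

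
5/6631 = 5/6631  =  0.00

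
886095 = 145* 6111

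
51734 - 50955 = 779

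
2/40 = 1/20  =  0.05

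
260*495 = 128700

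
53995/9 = 53995/9 = 5999.44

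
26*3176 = 82576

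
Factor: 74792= 2^3*9349^1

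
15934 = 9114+6820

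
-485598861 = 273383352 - 758982213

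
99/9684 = 11/1076=0.01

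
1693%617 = 459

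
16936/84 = 4234/21 = 201.62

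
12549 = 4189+8360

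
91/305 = 91/305 = 0.30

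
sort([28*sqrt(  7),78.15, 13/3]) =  [13/3 , 28*sqrt( 7),78.15 ]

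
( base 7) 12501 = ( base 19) 948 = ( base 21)7bf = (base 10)3333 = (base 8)6405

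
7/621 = 7/621= 0.01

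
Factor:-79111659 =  -3^1*11^1 * 17^1*31^1*4549^1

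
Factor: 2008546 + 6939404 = 2^1 * 3^1*5^2*11^2*17^1*29^1 = 8947950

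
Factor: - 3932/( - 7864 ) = 1/2 = 2^( - 1 )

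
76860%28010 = 20840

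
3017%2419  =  598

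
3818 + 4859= 8677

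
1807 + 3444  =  5251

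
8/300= 2/75 = 0.03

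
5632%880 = 352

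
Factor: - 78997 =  - 197^1*401^1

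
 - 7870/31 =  - 254+4/31=-253.87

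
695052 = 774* 898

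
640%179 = 103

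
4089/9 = 1363/3 = 454.33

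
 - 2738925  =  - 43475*63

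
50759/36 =50759/36 = 1409.97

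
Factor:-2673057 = - 3^1*257^1*3467^1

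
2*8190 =16380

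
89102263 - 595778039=-506675776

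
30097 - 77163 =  - 47066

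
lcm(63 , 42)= 126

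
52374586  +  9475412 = 61849998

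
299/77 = 3 + 68/77 = 3.88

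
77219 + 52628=129847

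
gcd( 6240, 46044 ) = 12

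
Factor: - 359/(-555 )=3^ ( - 1) * 5^ ( - 1)*37^( - 1)*359^1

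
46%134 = 46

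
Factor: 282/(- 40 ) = -2^( - 2 )*3^1*5^ (  -  1 )*47^1  =  - 141/20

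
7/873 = 7/873 =0.01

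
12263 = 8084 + 4179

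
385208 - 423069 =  - 37861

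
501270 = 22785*22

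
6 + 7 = 13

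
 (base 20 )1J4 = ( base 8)1420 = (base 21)1G7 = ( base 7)2200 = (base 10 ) 784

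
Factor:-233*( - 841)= 29^2 * 233^1=   195953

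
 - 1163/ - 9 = 1163/9 = 129.22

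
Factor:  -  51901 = -17^1*43^1*71^1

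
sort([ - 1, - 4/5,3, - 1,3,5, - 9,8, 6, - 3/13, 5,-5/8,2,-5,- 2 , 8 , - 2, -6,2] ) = [-9,-6 , - 5 ,  -  2,-2, -1, - 1 ,- 4/5, - 5/8 ,-3/13, 2 , 2,  3,3, 5,5, 6,  8,8]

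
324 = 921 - 597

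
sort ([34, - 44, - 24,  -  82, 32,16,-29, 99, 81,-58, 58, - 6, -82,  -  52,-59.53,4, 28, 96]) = [ - 82, - 82, -59.53,-58, - 52,- 44, - 29, - 24,  -  6, 4, 16,28,32, 34, 58,81 , 96, 99] 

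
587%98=97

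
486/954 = 27/53 = 0.51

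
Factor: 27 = 3^3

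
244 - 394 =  - 150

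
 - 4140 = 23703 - 27843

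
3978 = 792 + 3186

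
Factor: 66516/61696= 69/64 = 2^( - 6)*3^1*23^1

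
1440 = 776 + 664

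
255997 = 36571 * 7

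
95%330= 95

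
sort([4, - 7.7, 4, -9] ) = [ - 9,- 7.7, 4,4 ]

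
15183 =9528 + 5655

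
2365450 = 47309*50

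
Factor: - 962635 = -5^1*19^1* 10133^1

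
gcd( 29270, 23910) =10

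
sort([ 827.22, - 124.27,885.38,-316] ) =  [ - 316,-124.27, 827.22 , 885.38]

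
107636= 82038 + 25598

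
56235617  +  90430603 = 146666220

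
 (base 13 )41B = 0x2bc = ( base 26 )10o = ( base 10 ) 700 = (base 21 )1c7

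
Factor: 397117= 7^1*56731^1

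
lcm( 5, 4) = 20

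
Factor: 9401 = 7^1*17^1* 79^1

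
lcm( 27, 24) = 216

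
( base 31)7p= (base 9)288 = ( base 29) 8a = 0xF2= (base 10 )242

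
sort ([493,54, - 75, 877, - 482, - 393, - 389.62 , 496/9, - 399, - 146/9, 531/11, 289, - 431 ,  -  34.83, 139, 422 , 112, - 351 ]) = [ -482, - 431,  -  399, - 393, -389.62, - 351,  -  75,-34.83, - 146/9,531/11,54,496/9, 112,139,289,422,493, 877] 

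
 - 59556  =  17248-76804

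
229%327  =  229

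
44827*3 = 134481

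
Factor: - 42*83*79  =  -2^1*3^1 * 7^1* 79^1*83^1= - 275394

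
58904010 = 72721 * 810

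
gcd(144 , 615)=3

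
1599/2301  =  41/59 = 0.69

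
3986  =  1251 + 2735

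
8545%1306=709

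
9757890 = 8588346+1169544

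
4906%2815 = 2091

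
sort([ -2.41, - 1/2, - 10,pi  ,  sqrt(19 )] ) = [-10, - 2.41, - 1/2, pi, sqrt( 19)]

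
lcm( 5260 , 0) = 0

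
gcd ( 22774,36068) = 2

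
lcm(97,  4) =388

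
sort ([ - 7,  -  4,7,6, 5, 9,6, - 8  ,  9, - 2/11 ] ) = [-8, - 7, - 4,-2/11,5, 6 , 6, 7, 9 , 9 ]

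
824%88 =32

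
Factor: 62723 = 62723^1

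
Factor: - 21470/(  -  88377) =2^1*3^( - 1 )*5^1*19^1*89^ ( - 1)*113^1 * 331^( - 1) 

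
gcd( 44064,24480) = 4896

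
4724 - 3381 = 1343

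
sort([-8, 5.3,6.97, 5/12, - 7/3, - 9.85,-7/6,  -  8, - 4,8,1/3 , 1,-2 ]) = [-9.85,-8, - 8, - 4, - 7/3, - 2,  -  7/6,1/3,5/12,1,5.3 , 6.97,8]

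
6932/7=6932/7 = 990.29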